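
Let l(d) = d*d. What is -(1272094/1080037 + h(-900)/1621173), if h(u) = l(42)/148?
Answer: -25435000269337/21594764155279 ≈ -1.1778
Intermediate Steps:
l(d) = d²
h(u) = 441/37 (h(u) = 42²/148 = 1764*(1/148) = 441/37)
-(1272094/1080037 + h(-900)/1621173) = -(1272094/1080037 + (441/37)/1621173) = -(1272094*(1/1080037) + (441/37)*(1/1621173)) = -(1272094/1080037 + 147/19994467) = -1*25435000269337/21594764155279 = -25435000269337/21594764155279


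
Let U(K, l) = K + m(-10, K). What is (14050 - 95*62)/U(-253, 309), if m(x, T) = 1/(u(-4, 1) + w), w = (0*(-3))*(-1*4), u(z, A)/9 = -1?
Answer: -2160/67 ≈ -32.239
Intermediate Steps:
u(z, A) = -9 (u(z, A) = 9*(-1) = -9)
w = 0 (w = 0*(-4) = 0)
m(x, T) = -1/9 (m(x, T) = 1/(-9 + 0) = 1/(-9) = -1/9)
U(K, l) = -1/9 + K (U(K, l) = K - 1/9 = -1/9 + K)
(14050 - 95*62)/U(-253, 309) = (14050 - 95*62)/(-1/9 - 253) = (14050 - 1*5890)/(-2278/9) = (14050 - 5890)*(-9/2278) = 8160*(-9/2278) = -2160/67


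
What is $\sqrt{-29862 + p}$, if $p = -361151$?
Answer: $i \sqrt{391013} \approx 625.31 i$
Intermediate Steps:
$\sqrt{-29862 + p} = \sqrt{-29862 - 361151} = \sqrt{-391013} = i \sqrt{391013}$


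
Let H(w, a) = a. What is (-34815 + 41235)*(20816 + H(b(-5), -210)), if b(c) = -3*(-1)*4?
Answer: 132290520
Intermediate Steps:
b(c) = 12 (b(c) = 3*4 = 12)
(-34815 + 41235)*(20816 + H(b(-5), -210)) = (-34815 + 41235)*(20816 - 210) = 6420*20606 = 132290520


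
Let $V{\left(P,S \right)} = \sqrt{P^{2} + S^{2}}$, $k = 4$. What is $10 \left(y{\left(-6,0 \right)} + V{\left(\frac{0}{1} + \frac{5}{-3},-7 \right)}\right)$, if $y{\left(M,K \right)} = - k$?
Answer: $-40 + \frac{10 \sqrt{466}}{3} \approx 31.957$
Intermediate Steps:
$y{\left(M,K \right)} = -4$ ($y{\left(M,K \right)} = \left(-1\right) 4 = -4$)
$10 \left(y{\left(-6,0 \right)} + V{\left(\frac{0}{1} + \frac{5}{-3},-7 \right)}\right) = 10 \left(-4 + \sqrt{\left(\frac{0}{1} + \frac{5}{-3}\right)^{2} + \left(-7\right)^{2}}\right) = 10 \left(-4 + \sqrt{\left(0 \cdot 1 + 5 \left(- \frac{1}{3}\right)\right)^{2} + 49}\right) = 10 \left(-4 + \sqrt{\left(0 - \frac{5}{3}\right)^{2} + 49}\right) = 10 \left(-4 + \sqrt{\left(- \frac{5}{3}\right)^{2} + 49}\right) = 10 \left(-4 + \sqrt{\frac{25}{9} + 49}\right) = 10 \left(-4 + \sqrt{\frac{466}{9}}\right) = 10 \left(-4 + \frac{\sqrt{466}}{3}\right) = -40 + \frac{10 \sqrt{466}}{3}$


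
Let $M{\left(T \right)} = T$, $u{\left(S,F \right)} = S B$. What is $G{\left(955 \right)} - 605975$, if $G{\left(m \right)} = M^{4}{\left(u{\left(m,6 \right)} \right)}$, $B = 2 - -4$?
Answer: $1077999321804025$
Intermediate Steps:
$B = 6$ ($B = 2 + 4 = 6$)
$u{\left(S,F \right)} = 6 S$ ($u{\left(S,F \right)} = S 6 = 6 S$)
$G{\left(m \right)} = 1296 m^{4}$ ($G{\left(m \right)} = \left(6 m\right)^{4} = 1296 m^{4}$)
$G{\left(955 \right)} - 605975 = 1296 \cdot 955^{4} - 605975 = 1296 \cdot 831789600625 - 605975 = 1077999322410000 - 605975 = 1077999321804025$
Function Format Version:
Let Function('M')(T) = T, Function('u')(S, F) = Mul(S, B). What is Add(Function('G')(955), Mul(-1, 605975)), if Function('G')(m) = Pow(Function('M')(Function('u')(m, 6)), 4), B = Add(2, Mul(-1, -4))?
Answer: 1077999321804025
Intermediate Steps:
B = 6 (B = Add(2, 4) = 6)
Function('u')(S, F) = Mul(6, S) (Function('u')(S, F) = Mul(S, 6) = Mul(6, S))
Function('G')(m) = Mul(1296, Pow(m, 4)) (Function('G')(m) = Pow(Mul(6, m), 4) = Mul(1296, Pow(m, 4)))
Add(Function('G')(955), Mul(-1, 605975)) = Add(Mul(1296, Pow(955, 4)), Mul(-1, 605975)) = Add(Mul(1296, 831789600625), -605975) = Add(1077999322410000, -605975) = 1077999321804025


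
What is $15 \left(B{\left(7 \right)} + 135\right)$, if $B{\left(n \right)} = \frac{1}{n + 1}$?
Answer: $\frac{16215}{8} \approx 2026.9$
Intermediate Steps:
$B{\left(n \right)} = \frac{1}{1 + n}$
$15 \left(B{\left(7 \right)} + 135\right) = 15 \left(\frac{1}{1 + 7} + 135\right) = 15 \left(\frac{1}{8} + 135\right) = 15 \cdot \frac{1081}{8} = \frac{16215}{8}$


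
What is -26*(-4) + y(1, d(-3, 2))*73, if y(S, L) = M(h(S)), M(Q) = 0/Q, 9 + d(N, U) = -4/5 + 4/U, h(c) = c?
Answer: 104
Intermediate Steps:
d(N, U) = -49/5 + 4/U (d(N, U) = -9 + (-4/5 + 4/U) = -9 + (-4*⅕ + 4/U) = -9 + (-⅘ + 4/U) = -49/5 + 4/U)
M(Q) = 0
y(S, L) = 0
-26*(-4) + y(1, d(-3, 2))*73 = -26*(-4) + 0*73 = 104 + 0 = 104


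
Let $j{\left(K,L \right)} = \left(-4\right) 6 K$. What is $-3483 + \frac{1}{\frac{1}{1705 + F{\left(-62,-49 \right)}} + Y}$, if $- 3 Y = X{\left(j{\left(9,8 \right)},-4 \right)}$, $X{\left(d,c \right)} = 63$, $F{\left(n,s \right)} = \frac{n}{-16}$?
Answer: $- \frac{999923760}{287083} \approx -3483.0$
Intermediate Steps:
$F{\left(n,s \right)} = - \frac{n}{16}$ ($F{\left(n,s \right)} = n \left(- \frac{1}{16}\right) = - \frac{n}{16}$)
$j{\left(K,L \right)} = - 24 K$
$Y = -21$ ($Y = \left(- \frac{1}{3}\right) 63 = -21$)
$-3483 + \frac{1}{\frac{1}{1705 + F{\left(-62,-49 \right)}} + Y} = -3483 + \frac{1}{\frac{1}{1705 - - \frac{31}{8}} - 21} = -3483 + \frac{1}{\frac{1}{1705 + \frac{31}{8}} - 21} = -3483 + \frac{1}{\frac{1}{\frac{13671}{8}} - 21} = -3483 + \frac{1}{\frac{8}{13671} - 21} = -3483 + \frac{1}{- \frac{287083}{13671}} = -3483 - \frac{13671}{287083} = - \frac{999923760}{287083}$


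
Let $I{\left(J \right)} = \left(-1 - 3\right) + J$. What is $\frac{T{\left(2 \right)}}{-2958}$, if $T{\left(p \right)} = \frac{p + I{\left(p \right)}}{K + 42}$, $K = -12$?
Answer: $0$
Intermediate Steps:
$I{\left(J \right)} = -4 + J$
$T{\left(p \right)} = - \frac{2}{15} + \frac{p}{15}$ ($T{\left(p \right)} = \frac{p + \left(-4 + p\right)}{-12 + 42} = \frac{-4 + 2 p}{30} = \left(-4 + 2 p\right) \frac{1}{30} = - \frac{2}{15} + \frac{p}{15}$)
$\frac{T{\left(2 \right)}}{-2958} = \frac{- \frac{2}{15} + \frac{1}{15} \cdot 2}{-2958} = \left(- \frac{2}{15} + \frac{2}{15}\right) \left(- \frac{1}{2958}\right) = 0 \left(- \frac{1}{2958}\right) = 0$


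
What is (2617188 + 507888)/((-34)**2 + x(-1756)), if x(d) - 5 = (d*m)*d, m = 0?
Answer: 1041692/387 ≈ 2691.7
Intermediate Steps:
x(d) = 5 (x(d) = 5 + (d*0)*d = 5 + 0*d = 5 + 0 = 5)
(2617188 + 507888)/((-34)**2 + x(-1756)) = (2617188 + 507888)/((-34)**2 + 5) = 3125076/(1156 + 5) = 3125076/1161 = 3125076*(1/1161) = 1041692/387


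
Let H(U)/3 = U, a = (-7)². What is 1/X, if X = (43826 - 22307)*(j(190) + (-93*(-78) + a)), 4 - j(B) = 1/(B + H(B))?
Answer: 760/119501871561 ≈ 6.3597e-9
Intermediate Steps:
a = 49
H(U) = 3*U
j(B) = 4 - 1/(4*B) (j(B) = 4 - 1/(B + 3*B) = 4 - 1/(4*B))
X = 119501871561/760 (X = (43826 - 22307)*((4 - ¼/190) + (-93*(-78) + 49)) = 21519*((4 - ¼*1/190) + (7254 + 49)) = 21519*((4 - 1/760) + 7303) = 21519*(3039/760 + 7303) = 21519*(5553319/760) = 119501871561/760 ≈ 1.5724e+8)
1/X = 1/(119501871561/760) = 760/119501871561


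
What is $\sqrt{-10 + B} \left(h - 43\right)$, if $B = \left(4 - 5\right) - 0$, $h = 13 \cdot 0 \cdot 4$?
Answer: $- 43 i \sqrt{11} \approx - 142.61 i$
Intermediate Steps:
$h = 0$ ($h = 13 \cdot 0 = 0$)
$B = -1$ ($B = \left(4 - 5\right) + 0 = -1 + 0 = -1$)
$\sqrt{-10 + B} \left(h - 43\right) = \sqrt{-10 - 1} \left(0 - 43\right) = \sqrt{-11} \left(-43\right) = i \sqrt{11} \left(-43\right) = - 43 i \sqrt{11}$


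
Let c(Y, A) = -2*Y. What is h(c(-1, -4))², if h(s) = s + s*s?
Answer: 36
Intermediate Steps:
h(s) = s + s²
h(c(-1, -4))² = ((-2*(-1))*(1 - 2*(-1)))² = (2*(1 + 2))² = (2*3)² = 6² = 36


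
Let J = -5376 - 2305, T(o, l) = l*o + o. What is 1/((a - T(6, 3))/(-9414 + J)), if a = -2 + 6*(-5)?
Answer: 17095/56 ≈ 305.27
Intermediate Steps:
T(o, l) = o + l*o
J = -7681
a = -32 (a = -2 - 30 = -32)
1/((a - T(6, 3))/(-9414 + J)) = 1/((-32 - 6*(1 + 3))/(-9414 - 7681)) = 1/((-32 - 6*4)/(-17095)) = 1/((-32 - 1*24)*(-1/17095)) = 1/((-32 - 24)*(-1/17095)) = 1/(-56*(-1/17095)) = 1/(56/17095) = 17095/56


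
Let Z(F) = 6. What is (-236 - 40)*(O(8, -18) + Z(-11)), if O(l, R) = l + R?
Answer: 1104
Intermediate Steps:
O(l, R) = R + l
(-236 - 40)*(O(8, -18) + Z(-11)) = (-236 - 40)*((-18 + 8) + 6) = -276*(-10 + 6) = -276*(-4) = 1104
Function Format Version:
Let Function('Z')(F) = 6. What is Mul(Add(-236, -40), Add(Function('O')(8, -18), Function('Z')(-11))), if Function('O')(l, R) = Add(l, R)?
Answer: 1104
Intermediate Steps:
Function('O')(l, R) = Add(R, l)
Mul(Add(-236, -40), Add(Function('O')(8, -18), Function('Z')(-11))) = Mul(Add(-236, -40), Add(Add(-18, 8), 6)) = Mul(-276, Add(-10, 6)) = Mul(-276, -4) = 1104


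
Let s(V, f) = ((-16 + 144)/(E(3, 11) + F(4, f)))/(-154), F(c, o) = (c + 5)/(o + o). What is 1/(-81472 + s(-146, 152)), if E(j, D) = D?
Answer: -258181/21034541888 ≈ -1.2274e-5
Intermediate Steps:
F(c, o) = (5 + c)/(2*o) (F(c, o) = (5 + c)/((2*o)) = (5 + c)*(1/(2*o)) = (5 + c)/(2*o))
s(V, f) = -64/(77*(11 + 9/(2*f))) (s(V, f) = ((-16 + 144)/(11 + (5 + 4)/(2*f)))/(-154) = (128/(11 + (½)*9/f))*(-1/154) = (128/(11 + 9/(2*f)))*(-1/154) = -64/(77*(11 + 9/(2*f))))
1/(-81472 + s(-146, 152)) = 1/(-81472 - 128*152/(693 + 1694*152)) = 1/(-81472 - 128*152/(693 + 257488)) = 1/(-81472 - 128*152/258181) = 1/(-81472 - 128*152*1/258181) = 1/(-81472 - 19456/258181) = 1/(-21034541888/258181) = -258181/21034541888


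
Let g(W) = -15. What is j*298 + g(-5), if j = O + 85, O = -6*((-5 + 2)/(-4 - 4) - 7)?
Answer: 74321/2 ≈ 37161.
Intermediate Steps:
O = 159/4 (O = -6*(-3/(-8) - 7) = -6*(-3*(-⅛) - 7) = -6*(3/8 - 7) = -6*(-53/8) = 159/4 ≈ 39.750)
j = 499/4 (j = 159/4 + 85 = 499/4 ≈ 124.75)
j*298 + g(-5) = (499/4)*298 - 15 = 74351/2 - 15 = 74321/2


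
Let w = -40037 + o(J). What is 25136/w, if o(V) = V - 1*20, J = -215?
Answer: -1571/2517 ≈ -0.62416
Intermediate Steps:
o(V) = -20 + V (o(V) = V - 20 = -20 + V)
w = -40272 (w = -40037 + (-20 - 215) = -40037 - 235 = -40272)
25136/w = 25136/(-40272) = 25136*(-1/40272) = -1571/2517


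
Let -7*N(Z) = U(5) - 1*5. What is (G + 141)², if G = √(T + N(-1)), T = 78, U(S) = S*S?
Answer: (987 + √3682)²/49 ≈ 22401.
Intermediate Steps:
U(S) = S²
N(Z) = -20/7 (N(Z) = -(5² - 1*5)/7 = -(25 - 5)/7 = -⅐*20 = -20/7)
G = √3682/7 (G = √(78 - 20/7) = √(526/7) = √3682/7 ≈ 8.6685)
(G + 141)² = (√3682/7 + 141)² = (141 + √3682/7)²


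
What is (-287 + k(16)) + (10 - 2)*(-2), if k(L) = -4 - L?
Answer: -323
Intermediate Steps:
(-287 + k(16)) + (10 - 2)*(-2) = (-287 + (-4 - 1*16)) + (10 - 2)*(-2) = (-287 + (-4 - 16)) + 8*(-2) = (-287 - 20) - 16 = -307 - 16 = -323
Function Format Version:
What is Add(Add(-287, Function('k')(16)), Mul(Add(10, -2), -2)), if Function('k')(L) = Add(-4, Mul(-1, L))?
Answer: -323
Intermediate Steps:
Add(Add(-287, Function('k')(16)), Mul(Add(10, -2), -2)) = Add(Add(-287, Add(-4, Mul(-1, 16))), Mul(Add(10, -2), -2)) = Add(Add(-287, Add(-4, -16)), Mul(8, -2)) = Add(Add(-287, -20), -16) = Add(-307, -16) = -323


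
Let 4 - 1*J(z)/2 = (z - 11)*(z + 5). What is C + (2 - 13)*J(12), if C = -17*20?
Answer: -54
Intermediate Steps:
J(z) = 8 - 2*(-11 + z)*(5 + z) (J(z) = 8 - 2*(z - 11)*(z + 5) = 8 - 2*(-11 + z)*(5 + z))
C = -340
C + (2 - 13)*J(12) = -340 + (2 - 13)*(118 - 2*12**2 + 12*12) = -340 - 11*(118 - 2*144 + 144) = -340 - 11*(118 - 288 + 144) = -340 - 11*(-26) = -340 + 286 = -54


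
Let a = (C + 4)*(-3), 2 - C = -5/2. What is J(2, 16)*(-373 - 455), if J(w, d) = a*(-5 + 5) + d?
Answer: -13248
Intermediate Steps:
C = 9/2 (C = 2 - (-5)/2 = 2 - 1*(-5/2) = 2 + 5/2 = 9/2 ≈ 4.5000)
a = -51/2 (a = (9/2 + 4)*(-3) = (17/2)*(-3) = -51/2 ≈ -25.500)
J(w, d) = d (J(w, d) = -51*(-5 + 5)/2 + d = -51/2*0 + d = 0 + d = d)
J(2, 16)*(-373 - 455) = 16*(-373 - 455) = 16*(-828) = -13248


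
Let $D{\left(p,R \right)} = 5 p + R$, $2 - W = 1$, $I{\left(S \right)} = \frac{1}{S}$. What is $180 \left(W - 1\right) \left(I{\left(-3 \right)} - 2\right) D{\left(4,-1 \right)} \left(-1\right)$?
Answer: $0$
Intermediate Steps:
$W = 1$ ($W = 2 - 1 = 1$)
$D{\left(p,R \right)} = R + 5 p$
$180 \left(W - 1\right) \left(I{\left(-3 \right)} - 2\right) D{\left(4,-1 \right)} \left(-1\right) = 180 \left(1 - 1\right) \left(\frac{1}{-3} - 2\right) \left(-1 + 5 \cdot 4\right) \left(-1\right) = 180 \cdot 0 \left(- \frac{1}{3} - 2\right) \left(-1 + 20\right) \left(-1\right) = 180 \cdot 0 \left(- \frac{7}{3}\right) 19 \left(-1\right) = 180 \cdot 0 \cdot 19 \left(-1\right) = 180 \cdot 0 \left(-1\right) = 180 \cdot 0 = 0$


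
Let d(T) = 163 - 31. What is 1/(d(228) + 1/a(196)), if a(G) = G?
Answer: 196/25873 ≈ 0.0075755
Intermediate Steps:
d(T) = 132
1/(d(228) + 1/a(196)) = 1/(132 + 1/196) = 1/(25873/196) = 196/25873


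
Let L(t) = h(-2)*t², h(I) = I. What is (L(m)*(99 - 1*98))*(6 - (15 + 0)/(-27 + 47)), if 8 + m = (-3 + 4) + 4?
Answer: -189/2 ≈ -94.500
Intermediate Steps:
m = -3 (m = -8 + ((-3 + 4) + 4) = -8 + (1 + 4) = -8 + 5 = -3)
L(t) = -2*t²
(L(m)*(99 - 1*98))*(6 - (15 + 0)/(-27 + 47)) = ((-2*(-3)²)*(99 - 1*98))*(6 - (15 + 0)/(-27 + 47)) = ((-2*9)*(99 - 98))*(6 - 15/20) = (-18*1)*(6 - 15/20) = -18*(6 - 1*¾) = -18*(6 - ¾) = -18*21/4 = -189/2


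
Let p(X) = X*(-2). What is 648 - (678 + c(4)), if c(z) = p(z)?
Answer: -22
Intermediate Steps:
p(X) = -2*X
c(z) = -2*z
648 - (678 + c(4)) = 648 - (678 - 2*4) = 648 - (678 - 8) = 648 - 1*670 = 648 - 670 = -22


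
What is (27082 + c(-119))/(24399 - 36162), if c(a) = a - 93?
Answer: -26870/11763 ≈ -2.2843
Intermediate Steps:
c(a) = -93 + a
(27082 + c(-119))/(24399 - 36162) = (27082 + (-93 - 119))/(24399 - 36162) = (27082 - 212)/(-11763) = 26870*(-1/11763) = -26870/11763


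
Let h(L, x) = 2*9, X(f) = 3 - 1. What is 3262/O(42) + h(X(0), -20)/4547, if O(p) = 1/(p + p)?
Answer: 1245914394/4547 ≈ 2.7401e+5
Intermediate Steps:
X(f) = 2
h(L, x) = 18
O(p) = 1/(2*p)
3262/O(42) + h(X(0), -20)/4547 = 3262/(((½)/42)) + 18/4547 = 3262/(((½)*(1/42))) + 18*(1/4547) = 3262/(1/84) + 18/4547 = 3262*84 + 18/4547 = 274008 + 18/4547 = 1245914394/4547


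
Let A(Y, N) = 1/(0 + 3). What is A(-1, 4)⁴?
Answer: 1/81 ≈ 0.012346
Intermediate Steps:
A(Y, N) = ⅓ (A(Y, N) = 1/3 = ⅓)
A(-1, 4)⁴ = (⅓)⁴ = 1/81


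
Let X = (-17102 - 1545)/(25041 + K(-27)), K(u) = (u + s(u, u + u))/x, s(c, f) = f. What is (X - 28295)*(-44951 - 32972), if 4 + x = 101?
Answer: 5355446832738917/2428896 ≈ 2.2049e+9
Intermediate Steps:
x = 97 (x = -4 + 101 = 97)
K(u) = 3*u/97 (K(u) = (u + (u + u))/97 = (u + 2*u)*(1/97) = (3*u)*(1/97) = 3*u/97)
X = -1808759/2428896 (X = (-17102 - 1545)/(25041 + (3/97)*(-27)) = -18647/(25041 - 81/97) = -18647/2428896/97 = -18647*97/2428896 = -1808759/2428896 ≈ -0.74468)
(X - 28295)*(-44951 - 32972) = (-1808759/2428896 - 28295)*(-44951 - 32972) = -68727421079/2428896*(-77923) = 5355446832738917/2428896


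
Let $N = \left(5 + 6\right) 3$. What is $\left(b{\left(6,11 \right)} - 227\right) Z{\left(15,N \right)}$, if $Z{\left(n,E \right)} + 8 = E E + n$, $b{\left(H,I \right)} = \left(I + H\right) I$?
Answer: $-43840$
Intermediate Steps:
$N = 33$ ($N = 11 \cdot 3 = 33$)
$b{\left(H,I \right)} = I \left(H + I\right)$ ($b{\left(H,I \right)} = \left(H + I\right) I = I \left(H + I\right)$)
$Z{\left(n,E \right)} = -8 + n + E^{2}$ ($Z{\left(n,E \right)} = -8 + \left(E E + n\right) = -8 + \left(E^{2} + n\right) = -8 + \left(n + E^{2}\right) = -8 + n + E^{2}$)
$\left(b{\left(6,11 \right)} - 227\right) Z{\left(15,N \right)} = \left(11 \left(6 + 11\right) - 227\right) \left(-8 + 15 + 33^{2}\right) = \left(11 \cdot 17 - 227\right) \left(-8 + 15 + 1089\right) = \left(187 - 227\right) 1096 = \left(-40\right) 1096 = -43840$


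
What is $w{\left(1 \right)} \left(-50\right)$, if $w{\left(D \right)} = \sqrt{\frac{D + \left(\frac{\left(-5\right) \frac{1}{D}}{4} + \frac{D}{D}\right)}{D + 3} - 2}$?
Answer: $- \frac{25 i \sqrt{29}}{2} \approx - 67.315 i$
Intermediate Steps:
$w{\left(D \right)} = \sqrt{-2 + \frac{1 + D - \frac{5}{4 D}}{3 + D}}$ ($w{\left(D \right)} = \sqrt{\frac{D + \left(- \frac{5}{D} \frac{1}{4} + 1\right)}{3 + D} - 2} = \sqrt{\frac{D + \left(- \frac{5}{4 D} + 1\right)}{3 + D} - 2} = \sqrt{\frac{D + \left(1 - \frac{5}{4 D}\right)}{3 + D} - 2} = \sqrt{\frac{1 + D - \frac{5}{4 D}}{3 + D} - 2} = \sqrt{-2 + \frac{1 + D - \frac{5}{4 D}}{3 + D}}$)
$w{\left(1 \right)} \left(-50\right) = \frac{\sqrt{\frac{-15 - 65 - 32 \cdot 1^{2} - 4 \cdot 1^{3}}{1 \left(9 + 1^{2} + 6 \cdot 1\right)}}}{2} \left(-50\right) = \frac{\sqrt{1 \frac{1}{9 + 1 + 6} \left(-15 - 65 - 32 - 4\right)}}{2} \left(-50\right) = \frac{\sqrt{1 \cdot \frac{1}{16} \left(-15 - 65 - 32 - 4\right)}}{2} \left(-50\right) = \frac{\sqrt{1 \cdot \frac{1}{16} \left(-116\right)}}{2} \left(-50\right) = \frac{\sqrt{- \frac{29}{4}}}{2} \left(-50\right) = \frac{\frac{1}{2} i \sqrt{29}}{2} \left(-50\right) = \frac{i \sqrt{29}}{4} \left(-50\right) = - \frac{25 i \sqrt{29}}{2}$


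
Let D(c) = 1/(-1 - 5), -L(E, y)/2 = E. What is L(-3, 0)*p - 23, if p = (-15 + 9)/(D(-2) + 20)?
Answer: -2953/119 ≈ -24.815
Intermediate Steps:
L(E, y) = -2*E
D(c) = -1/6 (D(c) = 1/(-6) = -1/6)
p = -36/119 (p = (-15 + 9)/(-1/6 + 20) = -6/119/6 = -6*6/119 = -36/119 ≈ -0.30252)
L(-3, 0)*p - 23 = -2*(-3)*(-36/119) - 23 = 6*(-36/119) - 23 = -216/119 - 23 = -2953/119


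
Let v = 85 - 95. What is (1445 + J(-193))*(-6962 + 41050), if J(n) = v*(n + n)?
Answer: 180836840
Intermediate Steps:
v = -10
J(n) = -20*n (J(n) = -10*(n + n) = -20*n)
(1445 + J(-193))*(-6962 + 41050) = (1445 - 20*(-193))*(-6962 + 41050) = (1445 + 3860)*34088 = 5305*34088 = 180836840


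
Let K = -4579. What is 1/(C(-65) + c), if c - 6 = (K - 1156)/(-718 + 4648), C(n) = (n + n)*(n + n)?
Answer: 786/13286969 ≈ 5.9156e-5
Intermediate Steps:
C(n) = 4*n² (C(n) = (2*n)*(2*n) = 4*n²)
c = 3569/786 (c = 6 + (-4579 - 1156)/(-718 + 4648) = 6 - 5735/3930 = 6 - 5735*1/3930 = 6 - 1147/786 = 3569/786 ≈ 4.5407)
1/(C(-65) + c) = 1/(4*(-65)² + 3569/786) = 1/(4*4225 + 3569/786) = 1/(16900 + 3569/786) = 1/(13286969/786) = 786/13286969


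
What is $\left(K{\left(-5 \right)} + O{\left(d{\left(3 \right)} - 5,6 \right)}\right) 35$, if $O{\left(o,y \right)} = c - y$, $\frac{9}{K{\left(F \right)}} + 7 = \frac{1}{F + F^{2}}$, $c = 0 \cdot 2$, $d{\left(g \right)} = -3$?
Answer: $- \frac{35490}{139} \approx -255.32$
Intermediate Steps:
$c = 0$
$K{\left(F \right)} = \frac{9}{-7 + \frac{1}{F + F^{2}}}$
$O{\left(o,y \right)} = - y$ ($O{\left(o,y \right)} = 0 - y = - y$)
$\left(K{\left(-5 \right)} + O{\left(d{\left(3 \right)} - 5,6 \right)}\right) 35 = \left(\left(-9\right) \left(-5\right) \frac{1}{-1 + 7 \left(-5\right) + 7 \left(-5\right)^{2}} \left(1 - 5\right) - 6\right) 35 = \left(\left(-9\right) \left(-5\right) \frac{1}{-1 - 35 + 7 \cdot 25} \left(-4\right) - 6\right) 35 = \left(\left(-9\right) \left(-5\right) \frac{1}{-1 - 35 + 175} \left(-4\right) - 6\right) 35 = \left(\left(-9\right) \left(-5\right) \frac{1}{139} \left(-4\right) - 6\right) 35 = \left(- \frac{180}{139} - 6\right) 35 = \left(- \frac{1014}{139}\right) 35 = - \frac{35490}{139}$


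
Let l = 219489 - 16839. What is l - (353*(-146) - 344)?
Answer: 254532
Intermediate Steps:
l = 202650
l - (353*(-146) - 344) = 202650 - (353*(-146) - 344) = 202650 - (-51538 - 344) = 202650 - 1*(-51882) = 202650 + 51882 = 254532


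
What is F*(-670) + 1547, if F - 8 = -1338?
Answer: 892647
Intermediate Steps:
F = -1330 (F = 8 - 1338 = -1330)
F*(-670) + 1547 = -1330*(-670) + 1547 = 891100 + 1547 = 892647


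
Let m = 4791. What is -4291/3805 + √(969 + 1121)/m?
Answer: -4291/3805 + √2090/4791 ≈ -1.1182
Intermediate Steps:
-4291/3805 + √(969 + 1121)/m = -4291/3805 + √(969 + 1121)/4791 = -4291*1/3805 + √2090*(1/4791) = -4291/3805 + √2090/4791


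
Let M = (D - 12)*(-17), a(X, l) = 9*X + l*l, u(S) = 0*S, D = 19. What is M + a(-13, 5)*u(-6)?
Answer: -119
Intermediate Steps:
u(S) = 0
a(X, l) = l**2 + 9*X (a(X, l) = 9*X + l**2 = l**2 + 9*X)
M = -119 (M = (19 - 12)*(-17) = 7*(-17) = -119)
M + a(-13, 5)*u(-6) = -119 + (5**2 + 9*(-13))*0 = -119 + (25 - 117)*0 = -119 - 92*0 = -119 + 0 = -119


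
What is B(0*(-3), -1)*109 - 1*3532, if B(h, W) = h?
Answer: -3532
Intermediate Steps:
B(0*(-3), -1)*109 - 1*3532 = (0*(-3))*109 - 1*3532 = 0*109 - 3532 = 0 - 3532 = -3532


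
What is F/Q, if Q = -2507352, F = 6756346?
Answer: -3378173/1253676 ≈ -2.6946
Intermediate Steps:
F/Q = 6756346/(-2507352) = 6756346*(-1/2507352) = -3378173/1253676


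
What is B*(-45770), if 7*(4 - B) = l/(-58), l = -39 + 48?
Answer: -37371205/203 ≈ -1.8409e+5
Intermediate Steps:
l = 9
B = 1633/406 (B = 4 - 9/(7*(-58)) = 4 - 9*(-1)/(7*58) = 4 - ⅐*(-9/58) = 4 + 9/406 = 1633/406 ≈ 4.0222)
B*(-45770) = (1633/406)*(-45770) = -37371205/203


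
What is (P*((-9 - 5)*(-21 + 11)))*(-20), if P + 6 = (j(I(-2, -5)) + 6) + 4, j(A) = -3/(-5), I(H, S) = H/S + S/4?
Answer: -12880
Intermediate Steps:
I(H, S) = S/4 + H/S (I(H, S) = H/S + S*(¼) = H/S + S/4 = S/4 + H/S)
j(A) = ⅗ (j(A) = -3*(-⅕) = ⅗)
P = 23/5 (P = -6 + ((⅗ + 6) + 4) = -6 + (33/5 + 4) = -6 + 53/5 = 23/5 ≈ 4.6000)
(P*((-9 - 5)*(-21 + 11)))*(-20) = (23*((-9 - 5)*(-21 + 11))/5)*(-20) = (23*(-14*(-10))/5)*(-20) = ((23/5)*140)*(-20) = 644*(-20) = -12880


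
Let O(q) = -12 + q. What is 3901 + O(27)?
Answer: 3916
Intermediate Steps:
3901 + O(27) = 3901 + (-12 + 27) = 3901 + 15 = 3916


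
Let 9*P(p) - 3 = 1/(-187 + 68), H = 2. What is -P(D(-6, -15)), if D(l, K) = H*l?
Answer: -356/1071 ≈ -0.33240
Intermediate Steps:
D(l, K) = 2*l
P(p) = 356/1071 (P(p) = 1/3 + 1/(9*(-187 + 68)) = 1/3 + (1/9)/(-119) = 1/3 + (1/9)*(-1/119) = 1/3 - 1/1071 = 356/1071)
-P(D(-6, -15)) = -1*356/1071 = -356/1071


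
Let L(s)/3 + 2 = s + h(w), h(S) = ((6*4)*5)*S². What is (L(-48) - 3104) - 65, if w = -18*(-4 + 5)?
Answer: 113321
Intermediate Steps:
w = -18 ≈ -18.000
h(S) = 120*S² (h(S) = (24*5)*S² = 120*S²)
L(s) = 116634 + 3*s (L(s) = -6 + 3*(s + 120*(-18)²) = -6 + 3*(s + 120*324) = -6 + 3*(s + 38880) = -6 + 3*(38880 + s) = -6 + (116640 + 3*s) = 116634 + 3*s)
(L(-48) - 3104) - 65 = ((116634 + 3*(-48)) - 3104) - 65 = ((116634 - 144) - 3104) - 65 = (116490 - 3104) - 65 = 113386 - 65 = 113321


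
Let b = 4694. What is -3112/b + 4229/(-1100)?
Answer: -11637063/2581700 ≈ -4.5075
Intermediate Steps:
-3112/b + 4229/(-1100) = -3112/4694 + 4229/(-1100) = -3112*1/4694 + 4229*(-1/1100) = -1556/2347 - 4229/1100 = -11637063/2581700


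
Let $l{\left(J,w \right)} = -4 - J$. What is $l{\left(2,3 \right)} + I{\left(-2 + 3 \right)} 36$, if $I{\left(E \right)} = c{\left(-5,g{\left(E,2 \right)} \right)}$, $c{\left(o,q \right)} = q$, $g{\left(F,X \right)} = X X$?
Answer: $138$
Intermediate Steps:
$g{\left(F,X \right)} = X^{2}$
$I{\left(E \right)} = 4$ ($I{\left(E \right)} = 2^{2} = 4$)
$l{\left(2,3 \right)} + I{\left(-2 + 3 \right)} 36 = \left(-4 - 2\right) + 4 \cdot 36 = \left(-4 - 2\right) + 144 = -6 + 144 = 138$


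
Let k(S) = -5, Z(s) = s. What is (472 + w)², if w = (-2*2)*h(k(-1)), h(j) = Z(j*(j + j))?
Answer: 73984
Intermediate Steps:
h(j) = 2*j² (h(j) = j*(j + j) = j*(2*j) = 2*j²)
w = -200 (w = (-2*2)*(2*(-5)²) = -8*25 = -4*50 = -200)
(472 + w)² = (472 - 200)² = 272² = 73984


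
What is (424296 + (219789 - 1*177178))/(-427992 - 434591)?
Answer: -466907/862583 ≈ -0.54129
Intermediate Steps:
(424296 + (219789 - 1*177178))/(-427992 - 434591) = (424296 + (219789 - 177178))/(-862583) = (424296 + 42611)*(-1/862583) = 466907*(-1/862583) = -466907/862583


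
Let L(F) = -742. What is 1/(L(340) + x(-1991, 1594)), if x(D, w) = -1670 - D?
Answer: -1/421 ≈ -0.0023753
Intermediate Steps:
1/(L(340) + x(-1991, 1594)) = 1/(-742 + (-1670 - 1*(-1991))) = 1/(-742 + (-1670 + 1991)) = 1/(-742 + 321) = 1/(-421) = -1/421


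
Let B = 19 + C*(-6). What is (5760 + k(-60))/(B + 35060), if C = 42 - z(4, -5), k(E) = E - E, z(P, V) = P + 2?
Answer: 1920/11621 ≈ 0.16522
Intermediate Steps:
z(P, V) = 2 + P
k(E) = 0
C = 36 (C = 42 - (2 + 4) = 42 - 1*6 = 42 - 6 = 36)
B = -197 (B = 19 + 36*(-6) = 19 - 216 = -197)
(5760 + k(-60))/(B + 35060) = (5760 + 0)/(-197 + 35060) = 5760/34863 = 5760*(1/34863) = 1920/11621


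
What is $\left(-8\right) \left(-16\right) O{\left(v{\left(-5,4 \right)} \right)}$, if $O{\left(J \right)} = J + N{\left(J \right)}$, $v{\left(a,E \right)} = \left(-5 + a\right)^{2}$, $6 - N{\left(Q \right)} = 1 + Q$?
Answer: $640$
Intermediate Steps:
$N{\left(Q \right)} = 5 - Q$ ($N{\left(Q \right)} = 6 - \left(1 + Q\right) = 5 - Q$)
$O{\left(J \right)} = 5$ ($O{\left(J \right)} = J - \left(-5 + J\right) = 5$)
$\left(-8\right) \left(-16\right) O{\left(v{\left(-5,4 \right)} \right)} = \left(-8\right) \left(-16\right) 5 = 128 \cdot 5 = 640$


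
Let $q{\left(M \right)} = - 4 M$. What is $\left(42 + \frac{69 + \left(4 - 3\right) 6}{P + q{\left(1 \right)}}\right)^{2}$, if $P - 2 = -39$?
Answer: $\frac{2712609}{1681} \approx 1613.7$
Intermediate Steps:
$P = -37$ ($P = 2 - 39 = -37$)
$\left(42 + \frac{69 + \left(4 - 3\right) 6}{P + q{\left(1 \right)}}\right)^{2} = \left(42 + \frac{69 + \left(4 - 3\right) 6}{-37 - 4}\right)^{2} = \left(42 + \frac{69 + 1 \cdot 6}{-37 - 4}\right)^{2} = \left(42 + \frac{69 + 6}{-41}\right)^{2} = \left(42 + 75 \left(- \frac{1}{41}\right)\right)^{2} = \left(42 - \frac{75}{41}\right)^{2} = \left(\frac{1647}{41}\right)^{2} = \frac{2712609}{1681}$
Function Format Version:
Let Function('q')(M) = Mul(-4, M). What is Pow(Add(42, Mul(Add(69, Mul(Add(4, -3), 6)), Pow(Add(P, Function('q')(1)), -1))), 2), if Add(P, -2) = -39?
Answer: Rational(2712609, 1681) ≈ 1613.7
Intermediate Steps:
P = -37 (P = Add(2, -39) = -37)
Pow(Add(42, Mul(Add(69, Mul(Add(4, -3), 6)), Pow(Add(P, Function('q')(1)), -1))), 2) = Pow(Add(42, Mul(Add(69, Mul(Add(4, -3), 6)), Pow(Add(-37, Mul(-4, 1)), -1))), 2) = Pow(Add(42, Mul(Add(69, Mul(1, 6)), Pow(Add(-37, -4), -1))), 2) = Pow(Add(42, Mul(Add(69, 6), Pow(-41, -1))), 2) = Pow(Add(42, Mul(75, Rational(-1, 41))), 2) = Pow(Add(42, Rational(-75, 41)), 2) = Pow(Rational(1647, 41), 2) = Rational(2712609, 1681)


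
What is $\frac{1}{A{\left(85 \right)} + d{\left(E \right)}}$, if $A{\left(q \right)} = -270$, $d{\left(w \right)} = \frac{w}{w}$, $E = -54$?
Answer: $- \frac{1}{269} \approx -0.0037175$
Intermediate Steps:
$d{\left(w \right)} = 1$
$\frac{1}{A{\left(85 \right)} + d{\left(E \right)}} = \frac{1}{-270 + 1} = \frac{1}{-269} = - \frac{1}{269}$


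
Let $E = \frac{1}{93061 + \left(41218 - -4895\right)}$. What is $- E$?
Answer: $- \frac{1}{139174} \approx -7.1852 \cdot 10^{-6}$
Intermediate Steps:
$E = \frac{1}{139174}$ ($E = \frac{1}{93061 + \left(41218 + 4895\right)} = \frac{1}{93061 + 46113} = \frac{1}{139174} \approx 7.1852 \cdot 10^{-6}$)
$- E = \left(-1\right) \frac{1}{139174} = - \frac{1}{139174}$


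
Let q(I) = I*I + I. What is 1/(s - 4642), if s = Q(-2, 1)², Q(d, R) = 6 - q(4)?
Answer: -1/4446 ≈ -0.00022492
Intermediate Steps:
q(I) = I + I² (q(I) = I² + I = I + I²)
Q(d, R) = -14 (Q(d, R) = 6 - 4*(1 + 4) = 6 - 4*5 = 6 - 1*20 = 6 - 20 = -14)
s = 196 (s = (-14)² = 196)
1/(s - 4642) = 1/(196 - 4642) = 1/(-4446) = -1/4446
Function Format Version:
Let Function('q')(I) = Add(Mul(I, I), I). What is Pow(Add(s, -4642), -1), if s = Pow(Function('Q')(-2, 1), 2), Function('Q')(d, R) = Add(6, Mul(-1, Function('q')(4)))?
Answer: Rational(-1, 4446) ≈ -0.00022492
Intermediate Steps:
Function('q')(I) = Add(I, Pow(I, 2)) (Function('q')(I) = Add(Pow(I, 2), I) = Add(I, Pow(I, 2)))
Function('Q')(d, R) = -14 (Function('Q')(d, R) = Add(6, Mul(-1, Mul(4, Add(1, 4)))) = Add(6, Mul(-1, Mul(4, 5))) = Add(6, Mul(-1, 20)) = Add(6, -20) = -14)
s = 196 (s = Pow(-14, 2) = 196)
Pow(Add(s, -4642), -1) = Pow(Add(196, -4642), -1) = Pow(-4446, -1) = Rational(-1, 4446)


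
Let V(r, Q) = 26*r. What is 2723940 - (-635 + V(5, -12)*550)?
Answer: 2653075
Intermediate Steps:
2723940 - (-635 + V(5, -12)*550) = 2723940 - (-635 + (26*5)*550) = 2723940 - (-635 + 130*550) = 2723940 - (-635 + 71500) = 2723940 - 1*70865 = 2723940 - 70865 = 2653075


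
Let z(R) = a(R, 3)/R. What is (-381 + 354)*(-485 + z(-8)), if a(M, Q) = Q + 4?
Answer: 104949/8 ≈ 13119.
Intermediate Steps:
a(M, Q) = 4 + Q
z(R) = 7/R (z(R) = (4 + 3)/R = 7/R)
(-381 + 354)*(-485 + z(-8)) = (-381 + 354)*(-485 + 7/(-8)) = -27*(-485 + 7*(-1/8)) = -27*(-485 - 7/8) = -27*(-3887/8) = 104949/8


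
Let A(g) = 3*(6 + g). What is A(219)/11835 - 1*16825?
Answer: -4424960/263 ≈ -16825.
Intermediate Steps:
A(g) = 18 + 3*g
A(219)/11835 - 1*16825 = (18 + 3*219)/11835 - 1*16825 = (18 + 657)*(1/11835) - 16825 = 675*(1/11835) - 16825 = 15/263 - 16825 = -4424960/263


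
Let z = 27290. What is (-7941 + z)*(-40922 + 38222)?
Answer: -52242300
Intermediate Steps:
(-7941 + z)*(-40922 + 38222) = (-7941 + 27290)*(-40922 + 38222) = 19349*(-2700) = -52242300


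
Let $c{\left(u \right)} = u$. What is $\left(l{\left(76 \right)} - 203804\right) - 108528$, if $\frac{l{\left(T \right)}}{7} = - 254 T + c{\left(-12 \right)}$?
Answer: $-447544$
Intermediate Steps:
$l{\left(T \right)} = -84 - 1778 T$ ($l{\left(T \right)} = 7 \left(- 254 T - 12\right) = 7 \left(-12 - 254 T\right) = -84 - 1778 T$)
$\left(l{\left(76 \right)} - 203804\right) - 108528 = \left(\left(-84 - 135128\right) - 203804\right) - 108528 = \left(-135212 - 203804\right) - 108528 = -339016 - 108528 = -447544$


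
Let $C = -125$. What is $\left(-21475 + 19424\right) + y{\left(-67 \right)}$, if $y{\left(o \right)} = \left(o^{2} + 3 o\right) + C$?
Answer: $2112$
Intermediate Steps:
$y{\left(o \right)} = -125 + o^{2} + 3 o$ ($y{\left(o \right)} = \left(o^{2} + 3 o\right) - 125 = -125 + o^{2} + 3 o$)
$\left(-21475 + 19424\right) + y{\left(-67 \right)} = \left(-21475 + 19424\right) + \left(-125 + \left(-67\right)^{2} + 3 \left(-67\right)\right) = -2051 - -4163 = -2051 + 4163 = 2112$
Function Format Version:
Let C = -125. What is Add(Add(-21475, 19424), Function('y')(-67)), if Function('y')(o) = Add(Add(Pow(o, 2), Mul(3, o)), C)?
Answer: 2112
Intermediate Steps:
Function('y')(o) = Add(-125, Pow(o, 2), Mul(3, o)) (Function('y')(o) = Add(Add(Pow(o, 2), Mul(3, o)), -125) = Add(-125, Pow(o, 2), Mul(3, o)))
Add(Add(-21475, 19424), Function('y')(-67)) = Add(Add(-21475, 19424), Add(-125, Pow(-67, 2), Mul(3, -67))) = Add(-2051, Add(-125, 4489, -201)) = Add(-2051, 4163) = 2112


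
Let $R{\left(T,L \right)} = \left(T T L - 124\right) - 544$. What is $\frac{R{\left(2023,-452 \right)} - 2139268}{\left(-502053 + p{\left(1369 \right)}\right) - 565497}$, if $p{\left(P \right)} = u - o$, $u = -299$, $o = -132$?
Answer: $\frac{1851963044}{1067717} \approx 1734.5$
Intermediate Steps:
$p{\left(P \right)} = -167$ ($p{\left(P \right)} = -299 - -132 = -299 + 132 = -167$)
$R{\left(T,L \right)} = -668 + L T^{2}$ ($R{\left(T,L \right)} = \left(T^{2} L - 124\right) - 544 = \left(L T^{2} - 124\right) - 544 = \left(-124 + L T^{2}\right) - 544 = -668 + L T^{2}$)
$\frac{R{\left(2023,-452 \right)} - 2139268}{\left(-502053 + p{\left(1369 \right)}\right) - 565497} = \frac{\left(-668 - 452 \cdot 2023^{2}\right) - 2139268}{\left(-502053 - 167\right) - 565497} = \frac{\left(-668 - 1849823108\right) - 2139268}{-502220 - 565497} = \frac{\left(-668 - 1849823108\right) - 2139268}{-1067717} = \left(-1849823776 - 2139268\right) \left(- \frac{1}{1067717}\right) = \left(-1851963044\right) \left(- \frac{1}{1067717}\right) = \frac{1851963044}{1067717}$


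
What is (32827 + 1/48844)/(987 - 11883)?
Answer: -1603401989/532204224 ≈ -3.0128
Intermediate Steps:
(32827 + 1/48844)/(987 - 11883) = (32827 + 1/48844)/(-10896) = (1603401989/48844)*(-1/10896) = -1603401989/532204224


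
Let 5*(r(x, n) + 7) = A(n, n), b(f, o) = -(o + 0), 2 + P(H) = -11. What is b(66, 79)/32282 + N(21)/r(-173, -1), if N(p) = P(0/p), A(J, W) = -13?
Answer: 1047269/774768 ≈ 1.3517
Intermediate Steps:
P(H) = -13 (P(H) = -2 - 11 = -13)
b(f, o) = -o
N(p) = -13
r(x, n) = -48/5 (r(x, n) = -7 + (1/5)*(-13) = -7 - 13/5 = -48/5)
b(66, 79)/32282 + N(21)/r(-173, -1) = -1*79/32282 - 13/(-48/5) = -79*1/32282 - 13*(-5/48) = -79/32282 + 65/48 = 1047269/774768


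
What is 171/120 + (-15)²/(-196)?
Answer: 543/1960 ≈ 0.27704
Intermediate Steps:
171/120 + (-15)²/(-196) = 171*(1/120) + 225*(-1/196) = 57/40 - 225/196 = 543/1960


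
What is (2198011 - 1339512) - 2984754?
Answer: -2126255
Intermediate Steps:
(2198011 - 1339512) - 2984754 = 858499 - 2984754 = -2126255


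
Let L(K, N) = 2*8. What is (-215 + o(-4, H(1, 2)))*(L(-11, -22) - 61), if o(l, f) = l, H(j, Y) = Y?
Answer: 9855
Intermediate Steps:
L(K, N) = 16
(-215 + o(-4, H(1, 2)))*(L(-11, -22) - 61) = (-215 - 4)*(16 - 61) = -219*(-45) = 9855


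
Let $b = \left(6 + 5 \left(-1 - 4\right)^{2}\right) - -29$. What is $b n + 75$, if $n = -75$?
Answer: $-11925$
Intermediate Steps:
$b = 160$ ($b = \left(6 + 5 \left(-5\right)^{2}\right) + 29 = \left(6 + 5 \cdot 25\right) + 29 = \left(6 + 125\right) + 29 = 131 + 29 = 160$)
$b n + 75 = 160 \left(-75\right) + 75 = -12000 + 75 = -11925$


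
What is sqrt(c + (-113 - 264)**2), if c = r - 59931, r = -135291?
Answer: I*sqrt(53093) ≈ 230.42*I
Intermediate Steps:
c = -195222 (c = -135291 - 59931 = -195222)
sqrt(c + (-113 - 264)**2) = sqrt(-195222 + (-113 - 264)**2) = sqrt(-195222 + (-377)**2) = sqrt(-195222 + 142129) = sqrt(-53093) = I*sqrt(53093)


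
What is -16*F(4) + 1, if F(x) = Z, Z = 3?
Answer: -47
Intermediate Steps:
F(x) = 3
-16*F(4) + 1 = -16*3 + 1 = -48 + 1 = -47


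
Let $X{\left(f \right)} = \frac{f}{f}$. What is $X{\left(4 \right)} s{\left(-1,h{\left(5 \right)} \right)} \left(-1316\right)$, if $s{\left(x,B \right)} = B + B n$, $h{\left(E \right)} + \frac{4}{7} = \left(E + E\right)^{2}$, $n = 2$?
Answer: $-392544$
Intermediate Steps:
$h{\left(E \right)} = - \frac{4}{7} + 4 E^{2}$ ($h{\left(E \right)} = - \frac{4}{7} + \left(E + E\right)^{2} = - \frac{4}{7} + \left(2 E\right)^{2} = - \frac{4}{7} + 4 E^{2}$)
$X{\left(f \right)} = 1$
$s{\left(x,B \right)} = 3 B$ ($s{\left(x,B \right)} = B + B 2 = B + 2 B = 3 B$)
$X{\left(4 \right)} s{\left(-1,h{\left(5 \right)} \right)} \left(-1316\right) = 1 \cdot 3 \left(- \frac{4}{7} + 4 \cdot 5^{2}\right) \left(-1316\right) = 1 \cdot 3 \left(- \frac{4}{7} + 4 \cdot 25\right) \left(-1316\right) = 1 \cdot 3 \left(- \frac{4}{7} + 100\right) \left(-1316\right) = 1 \cdot 3 \cdot \frac{696}{7} \left(-1316\right) = 1 \cdot \frac{2088}{7} \left(-1316\right) = \frac{2088}{7} \left(-1316\right) = -392544$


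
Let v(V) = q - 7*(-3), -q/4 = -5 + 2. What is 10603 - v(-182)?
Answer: 10570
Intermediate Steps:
q = 12 (q = -4*(-5 + 2) = -4*(-3) = 12)
v(V) = 33 (v(V) = 12 - 7*(-3) = 12 + 21 = 33)
10603 - v(-182) = 10603 - 1*33 = 10603 - 33 = 10570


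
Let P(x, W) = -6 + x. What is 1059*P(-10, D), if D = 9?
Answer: -16944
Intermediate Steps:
1059*P(-10, D) = 1059*(-6 - 10) = 1059*(-16) = -16944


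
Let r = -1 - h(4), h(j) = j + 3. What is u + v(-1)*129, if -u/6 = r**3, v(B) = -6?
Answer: 2298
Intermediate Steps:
h(j) = 3 + j
r = -8 (r = -1 - (3 + 4) = -1 - 1*7 = -1 - 7 = -8)
u = 3072 (u = -6*(-8)**3 = -6*(-512) = 3072)
u + v(-1)*129 = 3072 - 6*129 = 3072 - 774 = 2298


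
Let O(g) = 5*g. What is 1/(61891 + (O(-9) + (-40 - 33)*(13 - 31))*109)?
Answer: 1/200212 ≈ 4.9947e-6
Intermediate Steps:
1/(61891 + (O(-9) + (-40 - 33)*(13 - 31))*109) = 1/(61891 + (5*(-9) + (-40 - 33)*(13 - 31))*109) = 1/(61891 + (-45 - 73*(-18))*109) = 1/(61891 + (-45 + 1314)*109) = 1/(61891 + 1269*109) = 1/(61891 + 138321) = 1/200212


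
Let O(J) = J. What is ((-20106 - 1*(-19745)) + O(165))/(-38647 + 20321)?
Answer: 2/187 ≈ 0.010695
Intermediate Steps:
((-20106 - 1*(-19745)) + O(165))/(-38647 + 20321) = ((-20106 - 1*(-19745)) + 165)/(-38647 + 20321) = ((-20106 + 19745) + 165)/(-18326) = (-361 + 165)*(-1/18326) = -196*(-1/18326) = 2/187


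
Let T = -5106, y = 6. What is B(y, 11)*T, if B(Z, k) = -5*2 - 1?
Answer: 56166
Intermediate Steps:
B(Z, k) = -11 (B(Z, k) = -10 - 1 = -11)
B(y, 11)*T = -11*(-5106) = 56166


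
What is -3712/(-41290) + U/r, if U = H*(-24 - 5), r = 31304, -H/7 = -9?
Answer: 2911687/92324440 ≈ 0.031538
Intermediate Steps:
H = 63 (H = -7*(-9) = 63)
U = -1827 (U = 63*(-24 - 5) = 63*(-29) = -1827)
-3712/(-41290) + U/r = -3712/(-41290) - 1827/31304 = -3712*(-1/41290) - 1827*1/31304 = 1856/20645 - 261/4472 = 2911687/92324440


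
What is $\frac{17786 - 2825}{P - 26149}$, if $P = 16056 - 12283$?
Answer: $- \frac{14961}{22376} \approx -0.66862$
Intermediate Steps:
$P = 3773$
$\frac{17786 - 2825}{P - 26149} = \frac{17786 - 2825}{3773 - 26149} = \frac{17786 - 2825}{-22376} = \left(17786 - 2825\right) \left(- \frac{1}{22376}\right) = 14961 \left(- \frac{1}{22376}\right) = - \frac{14961}{22376}$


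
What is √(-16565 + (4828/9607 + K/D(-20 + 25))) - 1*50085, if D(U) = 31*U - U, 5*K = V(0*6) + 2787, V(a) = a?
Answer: -50085 + I*√3821170497291290/480350 ≈ -50085.0 + 128.69*I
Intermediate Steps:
K = 2787/5 (K = (0*6 + 2787)/5 = (0 + 2787)/5 = (⅕)*2787 = 2787/5 ≈ 557.40)
D(U) = 30*U
√(-16565 + (4828/9607 + K/D(-20 + 25))) - 1*50085 = √(-16565 + (4828/9607 + 2787/(5*((30*(-20 + 25)))))) - 1*50085 = √(-16565 + (4828*(1/9607) + 2787/(5*((30*5))))) - 50085 = √(-16565 + (4828/9607 + (2787/5)/150)) - 50085 = √(-16565 + (4828/9607 + (2787/5)*(1/150))) - 50085 = √(-16565 + (4828/9607 + 929/250)) - 50085 = √(-16565 + 10131903/2401750) - 50085 = √(-39774856847/2401750) - 50085 = I*√3821170497291290/480350 - 50085 = -50085 + I*√3821170497291290/480350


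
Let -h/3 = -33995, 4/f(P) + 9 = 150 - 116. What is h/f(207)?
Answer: 2549625/4 ≈ 6.3741e+5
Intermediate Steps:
f(P) = 4/25 (f(P) = 4/(-9 + (150 - 116)) = 4/(-9 + 34) = 4/25)
h = 101985 (h = -3*(-33995) = 101985)
h/f(207) = 101985/(4/25) = 101985*(25/4) = 2549625/4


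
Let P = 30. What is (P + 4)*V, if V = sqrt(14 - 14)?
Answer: 0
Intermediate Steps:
V = 0 (V = sqrt(0) = 0)
(P + 4)*V = (30 + 4)*0 = 34*0 = 0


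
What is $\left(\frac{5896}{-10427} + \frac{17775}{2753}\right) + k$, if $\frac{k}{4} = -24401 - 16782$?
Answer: $- \frac{4728550424455}{28705531} \approx -1.6473 \cdot 10^{5}$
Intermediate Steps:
$k = -164732$ ($k = 4 \left(-24401 - 16782\right) = 4 \left(-41183\right) = -164732$)
$\left(\frac{5896}{-10427} + \frac{17775}{2753}\right) + k = \left(\frac{5896}{-10427} + \frac{17775}{2753}\right) - 164732 = \left(5896 \left(- \frac{1}{10427}\right) + 17775 \cdot \frac{1}{2753}\right) - 164732 = \left(- \frac{5896}{10427} + \frac{17775}{2753}\right) - 164732 = \frac{169108237}{28705531} - 164732 = - \frac{4728550424455}{28705531}$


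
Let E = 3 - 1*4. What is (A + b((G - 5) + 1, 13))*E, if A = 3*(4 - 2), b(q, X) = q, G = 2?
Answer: -4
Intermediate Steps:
A = 6 (A = 3*2 = 6)
E = -1 (E = 3 - 4 = -1)
(A + b((G - 5) + 1, 13))*E = (6 + ((2 - 5) + 1))*(-1) = (6 + (-3 + 1))*(-1) = (6 - 2)*(-1) = 4*(-1) = -4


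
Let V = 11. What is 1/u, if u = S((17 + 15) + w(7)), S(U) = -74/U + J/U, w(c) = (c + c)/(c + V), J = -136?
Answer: -59/378 ≈ -0.15608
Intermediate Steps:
w(c) = 2*c/(11 + c) (w(c) = (c + c)/(c + 11) = (2*c)/(11 + c) = 2*c/(11 + c))
S(U) = -210/U (S(U) = -74/U - 136/U = -210/U)
u = -378/59 (u = -210/((17 + 15) + 2*7/(11 + 7)) = -210/(32 + 2*7/18) = -210/(32 + 2*7*(1/18)) = -210/(32 + 7/9) = -210/295/9 = -210*9/295 = -378/59 ≈ -6.4068)
1/u = 1/(-378/59) = -59/378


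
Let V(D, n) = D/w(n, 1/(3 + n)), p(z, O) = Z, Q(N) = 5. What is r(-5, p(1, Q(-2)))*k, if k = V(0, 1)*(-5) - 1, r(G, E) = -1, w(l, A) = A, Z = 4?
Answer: 1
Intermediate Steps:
p(z, O) = 4
V(D, n) = D*(3 + n) (V(D, n) = D/(1/(3 + n)) = D*(3 + n))
k = -1 (k = (0*(3 + 1))*(-5) - 1 = (0*4)*(-5) - 1 = 0*(-5) - 1 = 0 - 1 = -1)
r(-5, p(1, Q(-2)))*k = -1*(-1) = 1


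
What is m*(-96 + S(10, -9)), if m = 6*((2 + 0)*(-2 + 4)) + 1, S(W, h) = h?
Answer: -2625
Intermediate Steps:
m = 25 (m = 6*(2*2) + 1 = 6*4 + 1 = 24 + 1 = 25)
m*(-96 + S(10, -9)) = 25*(-96 - 9) = 25*(-105) = -2625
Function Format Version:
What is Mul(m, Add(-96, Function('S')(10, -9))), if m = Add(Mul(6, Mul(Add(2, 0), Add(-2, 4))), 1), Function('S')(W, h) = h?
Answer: -2625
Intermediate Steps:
m = 25 (m = Add(Mul(6, Mul(2, 2)), 1) = Add(Mul(6, 4), 1) = Add(24, 1) = 25)
Mul(m, Add(-96, Function('S')(10, -9))) = Mul(25, Add(-96, -9)) = Mul(25, -105) = -2625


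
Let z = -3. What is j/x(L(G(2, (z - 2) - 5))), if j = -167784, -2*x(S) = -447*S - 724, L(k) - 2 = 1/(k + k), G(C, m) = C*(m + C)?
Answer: -10738176/51329 ≈ -209.20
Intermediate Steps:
G(C, m) = C*(C + m)
L(k) = 2 + 1/(2*k) (L(k) = 2 + 1/(k + k) = 2 + 1/(2*k))
x(S) = 362 + 447*S/2 (x(S) = -(-447*S - 724)/2 = -(-724 - 447*S)/2 = 362 + 447*S/2)
j/x(L(G(2, (z - 2) - 5))) = -167784/(362 + 447*(2 + 1/(2*((2*(2 + ((-3 - 2) - 5))))))/2) = -167784/(362 + 447*(2 + 1/(2*((2*(2 + (-5 - 5))))))/2) = -167784/(362 + 447*(2 + 1/(2*((2*(2 - 10)))))/2) = -167784/(362 + 447*(2 + 1/(2*((2*(-8)))))/2) = -167784/(362 + 447*(2 + (1/2)/(-16))/2) = -167784/(362 + 447*(2 + (1/2)*(-1/16))/2) = -167784/(362 + 447*(2 - 1/32)/2) = -167784/(362 + (447/2)*(63/32)) = -167784/(362 + 28161/64) = -167784/51329/64 = -167784*64/51329 = -10738176/51329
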